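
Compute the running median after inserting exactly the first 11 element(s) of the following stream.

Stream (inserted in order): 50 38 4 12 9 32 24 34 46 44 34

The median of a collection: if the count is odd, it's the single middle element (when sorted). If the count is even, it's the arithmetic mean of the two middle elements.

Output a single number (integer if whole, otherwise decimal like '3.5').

Step 1: insert 50 -> lo=[50] (size 1, max 50) hi=[] (size 0) -> median=50
Step 2: insert 38 -> lo=[38] (size 1, max 38) hi=[50] (size 1, min 50) -> median=44
Step 3: insert 4 -> lo=[4, 38] (size 2, max 38) hi=[50] (size 1, min 50) -> median=38
Step 4: insert 12 -> lo=[4, 12] (size 2, max 12) hi=[38, 50] (size 2, min 38) -> median=25
Step 5: insert 9 -> lo=[4, 9, 12] (size 3, max 12) hi=[38, 50] (size 2, min 38) -> median=12
Step 6: insert 32 -> lo=[4, 9, 12] (size 3, max 12) hi=[32, 38, 50] (size 3, min 32) -> median=22
Step 7: insert 24 -> lo=[4, 9, 12, 24] (size 4, max 24) hi=[32, 38, 50] (size 3, min 32) -> median=24
Step 8: insert 34 -> lo=[4, 9, 12, 24] (size 4, max 24) hi=[32, 34, 38, 50] (size 4, min 32) -> median=28
Step 9: insert 46 -> lo=[4, 9, 12, 24, 32] (size 5, max 32) hi=[34, 38, 46, 50] (size 4, min 34) -> median=32
Step 10: insert 44 -> lo=[4, 9, 12, 24, 32] (size 5, max 32) hi=[34, 38, 44, 46, 50] (size 5, min 34) -> median=33
Step 11: insert 34 -> lo=[4, 9, 12, 24, 32, 34] (size 6, max 34) hi=[34, 38, 44, 46, 50] (size 5, min 34) -> median=34

Answer: 34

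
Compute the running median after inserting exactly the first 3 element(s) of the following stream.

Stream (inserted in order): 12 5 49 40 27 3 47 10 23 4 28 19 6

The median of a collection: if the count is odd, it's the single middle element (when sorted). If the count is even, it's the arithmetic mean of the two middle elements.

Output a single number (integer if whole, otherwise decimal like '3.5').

Step 1: insert 12 -> lo=[12] (size 1, max 12) hi=[] (size 0) -> median=12
Step 2: insert 5 -> lo=[5] (size 1, max 5) hi=[12] (size 1, min 12) -> median=8.5
Step 3: insert 49 -> lo=[5, 12] (size 2, max 12) hi=[49] (size 1, min 49) -> median=12

Answer: 12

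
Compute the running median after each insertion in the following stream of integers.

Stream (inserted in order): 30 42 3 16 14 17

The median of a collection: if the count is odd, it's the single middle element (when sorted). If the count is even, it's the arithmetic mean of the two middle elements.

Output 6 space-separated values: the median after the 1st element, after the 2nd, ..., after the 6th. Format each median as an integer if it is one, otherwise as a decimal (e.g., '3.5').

Answer: 30 36 30 23 16 16.5

Derivation:
Step 1: insert 30 -> lo=[30] (size 1, max 30) hi=[] (size 0) -> median=30
Step 2: insert 42 -> lo=[30] (size 1, max 30) hi=[42] (size 1, min 42) -> median=36
Step 3: insert 3 -> lo=[3, 30] (size 2, max 30) hi=[42] (size 1, min 42) -> median=30
Step 4: insert 16 -> lo=[3, 16] (size 2, max 16) hi=[30, 42] (size 2, min 30) -> median=23
Step 5: insert 14 -> lo=[3, 14, 16] (size 3, max 16) hi=[30, 42] (size 2, min 30) -> median=16
Step 6: insert 17 -> lo=[3, 14, 16] (size 3, max 16) hi=[17, 30, 42] (size 3, min 17) -> median=16.5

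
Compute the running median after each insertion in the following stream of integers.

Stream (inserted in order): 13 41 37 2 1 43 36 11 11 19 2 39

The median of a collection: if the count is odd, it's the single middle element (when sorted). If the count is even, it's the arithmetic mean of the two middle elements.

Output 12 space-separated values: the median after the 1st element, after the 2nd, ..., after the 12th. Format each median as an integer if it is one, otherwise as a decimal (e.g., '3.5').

Answer: 13 27 37 25 13 25 36 24.5 13 16 13 16

Derivation:
Step 1: insert 13 -> lo=[13] (size 1, max 13) hi=[] (size 0) -> median=13
Step 2: insert 41 -> lo=[13] (size 1, max 13) hi=[41] (size 1, min 41) -> median=27
Step 3: insert 37 -> lo=[13, 37] (size 2, max 37) hi=[41] (size 1, min 41) -> median=37
Step 4: insert 2 -> lo=[2, 13] (size 2, max 13) hi=[37, 41] (size 2, min 37) -> median=25
Step 5: insert 1 -> lo=[1, 2, 13] (size 3, max 13) hi=[37, 41] (size 2, min 37) -> median=13
Step 6: insert 43 -> lo=[1, 2, 13] (size 3, max 13) hi=[37, 41, 43] (size 3, min 37) -> median=25
Step 7: insert 36 -> lo=[1, 2, 13, 36] (size 4, max 36) hi=[37, 41, 43] (size 3, min 37) -> median=36
Step 8: insert 11 -> lo=[1, 2, 11, 13] (size 4, max 13) hi=[36, 37, 41, 43] (size 4, min 36) -> median=24.5
Step 9: insert 11 -> lo=[1, 2, 11, 11, 13] (size 5, max 13) hi=[36, 37, 41, 43] (size 4, min 36) -> median=13
Step 10: insert 19 -> lo=[1, 2, 11, 11, 13] (size 5, max 13) hi=[19, 36, 37, 41, 43] (size 5, min 19) -> median=16
Step 11: insert 2 -> lo=[1, 2, 2, 11, 11, 13] (size 6, max 13) hi=[19, 36, 37, 41, 43] (size 5, min 19) -> median=13
Step 12: insert 39 -> lo=[1, 2, 2, 11, 11, 13] (size 6, max 13) hi=[19, 36, 37, 39, 41, 43] (size 6, min 19) -> median=16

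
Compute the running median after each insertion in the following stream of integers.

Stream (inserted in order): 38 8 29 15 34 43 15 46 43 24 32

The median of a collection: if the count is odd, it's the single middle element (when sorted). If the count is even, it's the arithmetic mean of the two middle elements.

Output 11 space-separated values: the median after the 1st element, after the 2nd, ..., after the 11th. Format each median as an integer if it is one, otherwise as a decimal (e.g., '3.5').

Step 1: insert 38 -> lo=[38] (size 1, max 38) hi=[] (size 0) -> median=38
Step 2: insert 8 -> lo=[8] (size 1, max 8) hi=[38] (size 1, min 38) -> median=23
Step 3: insert 29 -> lo=[8, 29] (size 2, max 29) hi=[38] (size 1, min 38) -> median=29
Step 4: insert 15 -> lo=[8, 15] (size 2, max 15) hi=[29, 38] (size 2, min 29) -> median=22
Step 5: insert 34 -> lo=[8, 15, 29] (size 3, max 29) hi=[34, 38] (size 2, min 34) -> median=29
Step 6: insert 43 -> lo=[8, 15, 29] (size 3, max 29) hi=[34, 38, 43] (size 3, min 34) -> median=31.5
Step 7: insert 15 -> lo=[8, 15, 15, 29] (size 4, max 29) hi=[34, 38, 43] (size 3, min 34) -> median=29
Step 8: insert 46 -> lo=[8, 15, 15, 29] (size 4, max 29) hi=[34, 38, 43, 46] (size 4, min 34) -> median=31.5
Step 9: insert 43 -> lo=[8, 15, 15, 29, 34] (size 5, max 34) hi=[38, 43, 43, 46] (size 4, min 38) -> median=34
Step 10: insert 24 -> lo=[8, 15, 15, 24, 29] (size 5, max 29) hi=[34, 38, 43, 43, 46] (size 5, min 34) -> median=31.5
Step 11: insert 32 -> lo=[8, 15, 15, 24, 29, 32] (size 6, max 32) hi=[34, 38, 43, 43, 46] (size 5, min 34) -> median=32

Answer: 38 23 29 22 29 31.5 29 31.5 34 31.5 32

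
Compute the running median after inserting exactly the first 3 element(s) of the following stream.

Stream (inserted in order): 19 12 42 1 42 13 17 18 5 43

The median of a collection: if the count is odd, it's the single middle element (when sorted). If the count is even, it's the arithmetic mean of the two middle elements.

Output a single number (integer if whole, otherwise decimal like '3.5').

Step 1: insert 19 -> lo=[19] (size 1, max 19) hi=[] (size 0) -> median=19
Step 2: insert 12 -> lo=[12] (size 1, max 12) hi=[19] (size 1, min 19) -> median=15.5
Step 3: insert 42 -> lo=[12, 19] (size 2, max 19) hi=[42] (size 1, min 42) -> median=19

Answer: 19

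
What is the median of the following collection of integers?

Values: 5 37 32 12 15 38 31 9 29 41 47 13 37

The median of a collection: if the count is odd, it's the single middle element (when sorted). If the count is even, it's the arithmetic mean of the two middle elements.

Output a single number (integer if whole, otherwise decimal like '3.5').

Step 1: insert 5 -> lo=[5] (size 1, max 5) hi=[] (size 0) -> median=5
Step 2: insert 37 -> lo=[5] (size 1, max 5) hi=[37] (size 1, min 37) -> median=21
Step 3: insert 32 -> lo=[5, 32] (size 2, max 32) hi=[37] (size 1, min 37) -> median=32
Step 4: insert 12 -> lo=[5, 12] (size 2, max 12) hi=[32, 37] (size 2, min 32) -> median=22
Step 5: insert 15 -> lo=[5, 12, 15] (size 3, max 15) hi=[32, 37] (size 2, min 32) -> median=15
Step 6: insert 38 -> lo=[5, 12, 15] (size 3, max 15) hi=[32, 37, 38] (size 3, min 32) -> median=23.5
Step 7: insert 31 -> lo=[5, 12, 15, 31] (size 4, max 31) hi=[32, 37, 38] (size 3, min 32) -> median=31
Step 8: insert 9 -> lo=[5, 9, 12, 15] (size 4, max 15) hi=[31, 32, 37, 38] (size 4, min 31) -> median=23
Step 9: insert 29 -> lo=[5, 9, 12, 15, 29] (size 5, max 29) hi=[31, 32, 37, 38] (size 4, min 31) -> median=29
Step 10: insert 41 -> lo=[5, 9, 12, 15, 29] (size 5, max 29) hi=[31, 32, 37, 38, 41] (size 5, min 31) -> median=30
Step 11: insert 47 -> lo=[5, 9, 12, 15, 29, 31] (size 6, max 31) hi=[32, 37, 38, 41, 47] (size 5, min 32) -> median=31
Step 12: insert 13 -> lo=[5, 9, 12, 13, 15, 29] (size 6, max 29) hi=[31, 32, 37, 38, 41, 47] (size 6, min 31) -> median=30
Step 13: insert 37 -> lo=[5, 9, 12, 13, 15, 29, 31] (size 7, max 31) hi=[32, 37, 37, 38, 41, 47] (size 6, min 32) -> median=31

Answer: 31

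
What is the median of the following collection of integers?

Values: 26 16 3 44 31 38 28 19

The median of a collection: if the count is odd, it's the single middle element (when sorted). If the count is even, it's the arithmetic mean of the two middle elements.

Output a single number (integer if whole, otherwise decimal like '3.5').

Step 1: insert 26 -> lo=[26] (size 1, max 26) hi=[] (size 0) -> median=26
Step 2: insert 16 -> lo=[16] (size 1, max 16) hi=[26] (size 1, min 26) -> median=21
Step 3: insert 3 -> lo=[3, 16] (size 2, max 16) hi=[26] (size 1, min 26) -> median=16
Step 4: insert 44 -> lo=[3, 16] (size 2, max 16) hi=[26, 44] (size 2, min 26) -> median=21
Step 5: insert 31 -> lo=[3, 16, 26] (size 3, max 26) hi=[31, 44] (size 2, min 31) -> median=26
Step 6: insert 38 -> lo=[3, 16, 26] (size 3, max 26) hi=[31, 38, 44] (size 3, min 31) -> median=28.5
Step 7: insert 28 -> lo=[3, 16, 26, 28] (size 4, max 28) hi=[31, 38, 44] (size 3, min 31) -> median=28
Step 8: insert 19 -> lo=[3, 16, 19, 26] (size 4, max 26) hi=[28, 31, 38, 44] (size 4, min 28) -> median=27

Answer: 27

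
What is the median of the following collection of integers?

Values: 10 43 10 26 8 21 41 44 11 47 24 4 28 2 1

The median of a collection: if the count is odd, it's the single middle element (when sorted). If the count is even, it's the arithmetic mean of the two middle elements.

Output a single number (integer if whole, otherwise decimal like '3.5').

Step 1: insert 10 -> lo=[10] (size 1, max 10) hi=[] (size 0) -> median=10
Step 2: insert 43 -> lo=[10] (size 1, max 10) hi=[43] (size 1, min 43) -> median=26.5
Step 3: insert 10 -> lo=[10, 10] (size 2, max 10) hi=[43] (size 1, min 43) -> median=10
Step 4: insert 26 -> lo=[10, 10] (size 2, max 10) hi=[26, 43] (size 2, min 26) -> median=18
Step 5: insert 8 -> lo=[8, 10, 10] (size 3, max 10) hi=[26, 43] (size 2, min 26) -> median=10
Step 6: insert 21 -> lo=[8, 10, 10] (size 3, max 10) hi=[21, 26, 43] (size 3, min 21) -> median=15.5
Step 7: insert 41 -> lo=[8, 10, 10, 21] (size 4, max 21) hi=[26, 41, 43] (size 3, min 26) -> median=21
Step 8: insert 44 -> lo=[8, 10, 10, 21] (size 4, max 21) hi=[26, 41, 43, 44] (size 4, min 26) -> median=23.5
Step 9: insert 11 -> lo=[8, 10, 10, 11, 21] (size 5, max 21) hi=[26, 41, 43, 44] (size 4, min 26) -> median=21
Step 10: insert 47 -> lo=[8, 10, 10, 11, 21] (size 5, max 21) hi=[26, 41, 43, 44, 47] (size 5, min 26) -> median=23.5
Step 11: insert 24 -> lo=[8, 10, 10, 11, 21, 24] (size 6, max 24) hi=[26, 41, 43, 44, 47] (size 5, min 26) -> median=24
Step 12: insert 4 -> lo=[4, 8, 10, 10, 11, 21] (size 6, max 21) hi=[24, 26, 41, 43, 44, 47] (size 6, min 24) -> median=22.5
Step 13: insert 28 -> lo=[4, 8, 10, 10, 11, 21, 24] (size 7, max 24) hi=[26, 28, 41, 43, 44, 47] (size 6, min 26) -> median=24
Step 14: insert 2 -> lo=[2, 4, 8, 10, 10, 11, 21] (size 7, max 21) hi=[24, 26, 28, 41, 43, 44, 47] (size 7, min 24) -> median=22.5
Step 15: insert 1 -> lo=[1, 2, 4, 8, 10, 10, 11, 21] (size 8, max 21) hi=[24, 26, 28, 41, 43, 44, 47] (size 7, min 24) -> median=21

Answer: 21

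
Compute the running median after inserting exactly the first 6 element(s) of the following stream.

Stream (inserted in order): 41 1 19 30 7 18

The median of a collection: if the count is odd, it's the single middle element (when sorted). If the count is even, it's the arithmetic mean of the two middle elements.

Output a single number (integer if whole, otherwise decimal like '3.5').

Answer: 18.5

Derivation:
Step 1: insert 41 -> lo=[41] (size 1, max 41) hi=[] (size 0) -> median=41
Step 2: insert 1 -> lo=[1] (size 1, max 1) hi=[41] (size 1, min 41) -> median=21
Step 3: insert 19 -> lo=[1, 19] (size 2, max 19) hi=[41] (size 1, min 41) -> median=19
Step 4: insert 30 -> lo=[1, 19] (size 2, max 19) hi=[30, 41] (size 2, min 30) -> median=24.5
Step 5: insert 7 -> lo=[1, 7, 19] (size 3, max 19) hi=[30, 41] (size 2, min 30) -> median=19
Step 6: insert 18 -> lo=[1, 7, 18] (size 3, max 18) hi=[19, 30, 41] (size 3, min 19) -> median=18.5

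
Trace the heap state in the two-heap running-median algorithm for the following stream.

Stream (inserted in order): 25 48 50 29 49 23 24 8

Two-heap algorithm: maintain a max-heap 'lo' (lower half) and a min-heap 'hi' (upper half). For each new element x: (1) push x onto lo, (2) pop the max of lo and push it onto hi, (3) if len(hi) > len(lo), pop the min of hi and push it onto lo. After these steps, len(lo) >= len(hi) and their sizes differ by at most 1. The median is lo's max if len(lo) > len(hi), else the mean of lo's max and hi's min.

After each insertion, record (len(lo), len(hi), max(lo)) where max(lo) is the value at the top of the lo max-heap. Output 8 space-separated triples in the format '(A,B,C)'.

Answer: (1,0,25) (1,1,25) (2,1,48) (2,2,29) (3,2,48) (3,3,29) (4,3,29) (4,4,25)

Derivation:
Step 1: insert 25 -> lo=[25] hi=[] -> (len(lo)=1, len(hi)=0, max(lo)=25)
Step 2: insert 48 -> lo=[25] hi=[48] -> (len(lo)=1, len(hi)=1, max(lo)=25)
Step 3: insert 50 -> lo=[25, 48] hi=[50] -> (len(lo)=2, len(hi)=1, max(lo)=48)
Step 4: insert 29 -> lo=[25, 29] hi=[48, 50] -> (len(lo)=2, len(hi)=2, max(lo)=29)
Step 5: insert 49 -> lo=[25, 29, 48] hi=[49, 50] -> (len(lo)=3, len(hi)=2, max(lo)=48)
Step 6: insert 23 -> lo=[23, 25, 29] hi=[48, 49, 50] -> (len(lo)=3, len(hi)=3, max(lo)=29)
Step 7: insert 24 -> lo=[23, 24, 25, 29] hi=[48, 49, 50] -> (len(lo)=4, len(hi)=3, max(lo)=29)
Step 8: insert 8 -> lo=[8, 23, 24, 25] hi=[29, 48, 49, 50] -> (len(lo)=4, len(hi)=4, max(lo)=25)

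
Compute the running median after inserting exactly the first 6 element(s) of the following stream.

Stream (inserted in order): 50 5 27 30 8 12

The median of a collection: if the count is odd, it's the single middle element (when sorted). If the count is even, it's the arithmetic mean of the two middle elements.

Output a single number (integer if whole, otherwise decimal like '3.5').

Answer: 19.5

Derivation:
Step 1: insert 50 -> lo=[50] (size 1, max 50) hi=[] (size 0) -> median=50
Step 2: insert 5 -> lo=[5] (size 1, max 5) hi=[50] (size 1, min 50) -> median=27.5
Step 3: insert 27 -> lo=[5, 27] (size 2, max 27) hi=[50] (size 1, min 50) -> median=27
Step 4: insert 30 -> lo=[5, 27] (size 2, max 27) hi=[30, 50] (size 2, min 30) -> median=28.5
Step 5: insert 8 -> lo=[5, 8, 27] (size 3, max 27) hi=[30, 50] (size 2, min 30) -> median=27
Step 6: insert 12 -> lo=[5, 8, 12] (size 3, max 12) hi=[27, 30, 50] (size 3, min 27) -> median=19.5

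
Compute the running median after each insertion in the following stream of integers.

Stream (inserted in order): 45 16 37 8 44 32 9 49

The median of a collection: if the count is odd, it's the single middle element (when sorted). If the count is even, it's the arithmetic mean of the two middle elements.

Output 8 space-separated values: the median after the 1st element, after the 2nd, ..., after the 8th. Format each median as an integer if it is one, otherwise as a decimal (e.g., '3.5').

Answer: 45 30.5 37 26.5 37 34.5 32 34.5

Derivation:
Step 1: insert 45 -> lo=[45] (size 1, max 45) hi=[] (size 0) -> median=45
Step 2: insert 16 -> lo=[16] (size 1, max 16) hi=[45] (size 1, min 45) -> median=30.5
Step 3: insert 37 -> lo=[16, 37] (size 2, max 37) hi=[45] (size 1, min 45) -> median=37
Step 4: insert 8 -> lo=[8, 16] (size 2, max 16) hi=[37, 45] (size 2, min 37) -> median=26.5
Step 5: insert 44 -> lo=[8, 16, 37] (size 3, max 37) hi=[44, 45] (size 2, min 44) -> median=37
Step 6: insert 32 -> lo=[8, 16, 32] (size 3, max 32) hi=[37, 44, 45] (size 3, min 37) -> median=34.5
Step 7: insert 9 -> lo=[8, 9, 16, 32] (size 4, max 32) hi=[37, 44, 45] (size 3, min 37) -> median=32
Step 8: insert 49 -> lo=[8, 9, 16, 32] (size 4, max 32) hi=[37, 44, 45, 49] (size 4, min 37) -> median=34.5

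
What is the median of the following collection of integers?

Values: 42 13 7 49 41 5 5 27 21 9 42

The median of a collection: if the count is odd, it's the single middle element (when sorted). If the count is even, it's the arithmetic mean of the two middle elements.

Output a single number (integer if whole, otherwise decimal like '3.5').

Answer: 21

Derivation:
Step 1: insert 42 -> lo=[42] (size 1, max 42) hi=[] (size 0) -> median=42
Step 2: insert 13 -> lo=[13] (size 1, max 13) hi=[42] (size 1, min 42) -> median=27.5
Step 3: insert 7 -> lo=[7, 13] (size 2, max 13) hi=[42] (size 1, min 42) -> median=13
Step 4: insert 49 -> lo=[7, 13] (size 2, max 13) hi=[42, 49] (size 2, min 42) -> median=27.5
Step 5: insert 41 -> lo=[7, 13, 41] (size 3, max 41) hi=[42, 49] (size 2, min 42) -> median=41
Step 6: insert 5 -> lo=[5, 7, 13] (size 3, max 13) hi=[41, 42, 49] (size 3, min 41) -> median=27
Step 7: insert 5 -> lo=[5, 5, 7, 13] (size 4, max 13) hi=[41, 42, 49] (size 3, min 41) -> median=13
Step 8: insert 27 -> lo=[5, 5, 7, 13] (size 4, max 13) hi=[27, 41, 42, 49] (size 4, min 27) -> median=20
Step 9: insert 21 -> lo=[5, 5, 7, 13, 21] (size 5, max 21) hi=[27, 41, 42, 49] (size 4, min 27) -> median=21
Step 10: insert 9 -> lo=[5, 5, 7, 9, 13] (size 5, max 13) hi=[21, 27, 41, 42, 49] (size 5, min 21) -> median=17
Step 11: insert 42 -> lo=[5, 5, 7, 9, 13, 21] (size 6, max 21) hi=[27, 41, 42, 42, 49] (size 5, min 27) -> median=21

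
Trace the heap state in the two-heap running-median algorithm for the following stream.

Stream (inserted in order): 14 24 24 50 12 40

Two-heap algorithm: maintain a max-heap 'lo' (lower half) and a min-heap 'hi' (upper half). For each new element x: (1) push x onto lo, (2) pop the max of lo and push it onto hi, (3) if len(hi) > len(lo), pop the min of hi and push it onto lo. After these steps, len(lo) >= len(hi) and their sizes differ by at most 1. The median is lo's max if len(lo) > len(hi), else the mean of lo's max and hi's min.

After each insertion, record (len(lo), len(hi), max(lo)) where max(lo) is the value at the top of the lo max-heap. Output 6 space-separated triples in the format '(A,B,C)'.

Answer: (1,0,14) (1,1,14) (2,1,24) (2,2,24) (3,2,24) (3,3,24)

Derivation:
Step 1: insert 14 -> lo=[14] hi=[] -> (len(lo)=1, len(hi)=0, max(lo)=14)
Step 2: insert 24 -> lo=[14] hi=[24] -> (len(lo)=1, len(hi)=1, max(lo)=14)
Step 3: insert 24 -> lo=[14, 24] hi=[24] -> (len(lo)=2, len(hi)=1, max(lo)=24)
Step 4: insert 50 -> lo=[14, 24] hi=[24, 50] -> (len(lo)=2, len(hi)=2, max(lo)=24)
Step 5: insert 12 -> lo=[12, 14, 24] hi=[24, 50] -> (len(lo)=3, len(hi)=2, max(lo)=24)
Step 6: insert 40 -> lo=[12, 14, 24] hi=[24, 40, 50] -> (len(lo)=3, len(hi)=3, max(lo)=24)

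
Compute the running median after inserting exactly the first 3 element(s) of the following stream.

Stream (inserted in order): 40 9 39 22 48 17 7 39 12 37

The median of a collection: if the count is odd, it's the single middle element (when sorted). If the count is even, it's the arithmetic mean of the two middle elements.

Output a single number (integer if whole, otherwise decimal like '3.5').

Answer: 39

Derivation:
Step 1: insert 40 -> lo=[40] (size 1, max 40) hi=[] (size 0) -> median=40
Step 2: insert 9 -> lo=[9] (size 1, max 9) hi=[40] (size 1, min 40) -> median=24.5
Step 3: insert 39 -> lo=[9, 39] (size 2, max 39) hi=[40] (size 1, min 40) -> median=39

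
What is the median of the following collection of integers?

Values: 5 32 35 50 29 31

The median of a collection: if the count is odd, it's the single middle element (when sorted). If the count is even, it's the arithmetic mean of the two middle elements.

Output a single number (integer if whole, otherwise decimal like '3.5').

Step 1: insert 5 -> lo=[5] (size 1, max 5) hi=[] (size 0) -> median=5
Step 2: insert 32 -> lo=[5] (size 1, max 5) hi=[32] (size 1, min 32) -> median=18.5
Step 3: insert 35 -> lo=[5, 32] (size 2, max 32) hi=[35] (size 1, min 35) -> median=32
Step 4: insert 50 -> lo=[5, 32] (size 2, max 32) hi=[35, 50] (size 2, min 35) -> median=33.5
Step 5: insert 29 -> lo=[5, 29, 32] (size 3, max 32) hi=[35, 50] (size 2, min 35) -> median=32
Step 6: insert 31 -> lo=[5, 29, 31] (size 3, max 31) hi=[32, 35, 50] (size 3, min 32) -> median=31.5

Answer: 31.5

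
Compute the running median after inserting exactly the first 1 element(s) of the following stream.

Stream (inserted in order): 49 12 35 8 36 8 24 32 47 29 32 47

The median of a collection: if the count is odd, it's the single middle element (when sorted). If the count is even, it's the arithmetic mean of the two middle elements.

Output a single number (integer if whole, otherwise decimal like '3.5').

Answer: 49

Derivation:
Step 1: insert 49 -> lo=[49] (size 1, max 49) hi=[] (size 0) -> median=49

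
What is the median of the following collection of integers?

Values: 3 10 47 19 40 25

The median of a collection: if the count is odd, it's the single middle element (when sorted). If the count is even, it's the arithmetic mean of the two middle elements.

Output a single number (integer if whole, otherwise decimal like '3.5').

Answer: 22

Derivation:
Step 1: insert 3 -> lo=[3] (size 1, max 3) hi=[] (size 0) -> median=3
Step 2: insert 10 -> lo=[3] (size 1, max 3) hi=[10] (size 1, min 10) -> median=6.5
Step 3: insert 47 -> lo=[3, 10] (size 2, max 10) hi=[47] (size 1, min 47) -> median=10
Step 4: insert 19 -> lo=[3, 10] (size 2, max 10) hi=[19, 47] (size 2, min 19) -> median=14.5
Step 5: insert 40 -> lo=[3, 10, 19] (size 3, max 19) hi=[40, 47] (size 2, min 40) -> median=19
Step 6: insert 25 -> lo=[3, 10, 19] (size 3, max 19) hi=[25, 40, 47] (size 3, min 25) -> median=22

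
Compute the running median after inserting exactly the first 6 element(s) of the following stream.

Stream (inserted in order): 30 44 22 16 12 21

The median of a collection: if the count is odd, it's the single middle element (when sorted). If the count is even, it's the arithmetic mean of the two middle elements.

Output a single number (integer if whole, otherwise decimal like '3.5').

Step 1: insert 30 -> lo=[30] (size 1, max 30) hi=[] (size 0) -> median=30
Step 2: insert 44 -> lo=[30] (size 1, max 30) hi=[44] (size 1, min 44) -> median=37
Step 3: insert 22 -> lo=[22, 30] (size 2, max 30) hi=[44] (size 1, min 44) -> median=30
Step 4: insert 16 -> lo=[16, 22] (size 2, max 22) hi=[30, 44] (size 2, min 30) -> median=26
Step 5: insert 12 -> lo=[12, 16, 22] (size 3, max 22) hi=[30, 44] (size 2, min 30) -> median=22
Step 6: insert 21 -> lo=[12, 16, 21] (size 3, max 21) hi=[22, 30, 44] (size 3, min 22) -> median=21.5

Answer: 21.5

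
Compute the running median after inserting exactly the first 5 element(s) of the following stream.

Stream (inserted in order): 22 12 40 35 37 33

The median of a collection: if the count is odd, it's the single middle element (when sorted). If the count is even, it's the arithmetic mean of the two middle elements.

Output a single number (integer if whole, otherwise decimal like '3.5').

Answer: 35

Derivation:
Step 1: insert 22 -> lo=[22] (size 1, max 22) hi=[] (size 0) -> median=22
Step 2: insert 12 -> lo=[12] (size 1, max 12) hi=[22] (size 1, min 22) -> median=17
Step 3: insert 40 -> lo=[12, 22] (size 2, max 22) hi=[40] (size 1, min 40) -> median=22
Step 4: insert 35 -> lo=[12, 22] (size 2, max 22) hi=[35, 40] (size 2, min 35) -> median=28.5
Step 5: insert 37 -> lo=[12, 22, 35] (size 3, max 35) hi=[37, 40] (size 2, min 37) -> median=35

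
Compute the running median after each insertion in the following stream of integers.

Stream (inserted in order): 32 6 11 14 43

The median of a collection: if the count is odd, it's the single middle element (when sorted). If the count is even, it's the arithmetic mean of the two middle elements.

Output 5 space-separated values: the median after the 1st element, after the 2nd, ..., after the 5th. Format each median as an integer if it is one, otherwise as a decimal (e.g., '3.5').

Step 1: insert 32 -> lo=[32] (size 1, max 32) hi=[] (size 0) -> median=32
Step 2: insert 6 -> lo=[6] (size 1, max 6) hi=[32] (size 1, min 32) -> median=19
Step 3: insert 11 -> lo=[6, 11] (size 2, max 11) hi=[32] (size 1, min 32) -> median=11
Step 4: insert 14 -> lo=[6, 11] (size 2, max 11) hi=[14, 32] (size 2, min 14) -> median=12.5
Step 5: insert 43 -> lo=[6, 11, 14] (size 3, max 14) hi=[32, 43] (size 2, min 32) -> median=14

Answer: 32 19 11 12.5 14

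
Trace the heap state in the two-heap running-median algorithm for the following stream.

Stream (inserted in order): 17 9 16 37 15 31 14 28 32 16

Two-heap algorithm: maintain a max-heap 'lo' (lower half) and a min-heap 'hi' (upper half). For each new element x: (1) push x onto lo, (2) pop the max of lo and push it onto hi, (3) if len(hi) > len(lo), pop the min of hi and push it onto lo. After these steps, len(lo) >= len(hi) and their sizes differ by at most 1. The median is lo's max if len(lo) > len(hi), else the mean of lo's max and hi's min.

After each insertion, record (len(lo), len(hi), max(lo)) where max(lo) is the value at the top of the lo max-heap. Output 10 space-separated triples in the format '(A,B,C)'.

Step 1: insert 17 -> lo=[17] hi=[] -> (len(lo)=1, len(hi)=0, max(lo)=17)
Step 2: insert 9 -> lo=[9] hi=[17] -> (len(lo)=1, len(hi)=1, max(lo)=9)
Step 3: insert 16 -> lo=[9, 16] hi=[17] -> (len(lo)=2, len(hi)=1, max(lo)=16)
Step 4: insert 37 -> lo=[9, 16] hi=[17, 37] -> (len(lo)=2, len(hi)=2, max(lo)=16)
Step 5: insert 15 -> lo=[9, 15, 16] hi=[17, 37] -> (len(lo)=3, len(hi)=2, max(lo)=16)
Step 6: insert 31 -> lo=[9, 15, 16] hi=[17, 31, 37] -> (len(lo)=3, len(hi)=3, max(lo)=16)
Step 7: insert 14 -> lo=[9, 14, 15, 16] hi=[17, 31, 37] -> (len(lo)=4, len(hi)=3, max(lo)=16)
Step 8: insert 28 -> lo=[9, 14, 15, 16] hi=[17, 28, 31, 37] -> (len(lo)=4, len(hi)=4, max(lo)=16)
Step 9: insert 32 -> lo=[9, 14, 15, 16, 17] hi=[28, 31, 32, 37] -> (len(lo)=5, len(hi)=4, max(lo)=17)
Step 10: insert 16 -> lo=[9, 14, 15, 16, 16] hi=[17, 28, 31, 32, 37] -> (len(lo)=5, len(hi)=5, max(lo)=16)

Answer: (1,0,17) (1,1,9) (2,1,16) (2,2,16) (3,2,16) (3,3,16) (4,3,16) (4,4,16) (5,4,17) (5,5,16)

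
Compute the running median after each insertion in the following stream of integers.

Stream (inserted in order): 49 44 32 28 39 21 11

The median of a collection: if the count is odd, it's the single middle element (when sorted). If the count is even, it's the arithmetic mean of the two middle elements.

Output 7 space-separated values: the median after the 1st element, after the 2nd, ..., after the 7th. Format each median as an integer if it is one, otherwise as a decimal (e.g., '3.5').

Step 1: insert 49 -> lo=[49] (size 1, max 49) hi=[] (size 0) -> median=49
Step 2: insert 44 -> lo=[44] (size 1, max 44) hi=[49] (size 1, min 49) -> median=46.5
Step 3: insert 32 -> lo=[32, 44] (size 2, max 44) hi=[49] (size 1, min 49) -> median=44
Step 4: insert 28 -> lo=[28, 32] (size 2, max 32) hi=[44, 49] (size 2, min 44) -> median=38
Step 5: insert 39 -> lo=[28, 32, 39] (size 3, max 39) hi=[44, 49] (size 2, min 44) -> median=39
Step 6: insert 21 -> lo=[21, 28, 32] (size 3, max 32) hi=[39, 44, 49] (size 3, min 39) -> median=35.5
Step 7: insert 11 -> lo=[11, 21, 28, 32] (size 4, max 32) hi=[39, 44, 49] (size 3, min 39) -> median=32

Answer: 49 46.5 44 38 39 35.5 32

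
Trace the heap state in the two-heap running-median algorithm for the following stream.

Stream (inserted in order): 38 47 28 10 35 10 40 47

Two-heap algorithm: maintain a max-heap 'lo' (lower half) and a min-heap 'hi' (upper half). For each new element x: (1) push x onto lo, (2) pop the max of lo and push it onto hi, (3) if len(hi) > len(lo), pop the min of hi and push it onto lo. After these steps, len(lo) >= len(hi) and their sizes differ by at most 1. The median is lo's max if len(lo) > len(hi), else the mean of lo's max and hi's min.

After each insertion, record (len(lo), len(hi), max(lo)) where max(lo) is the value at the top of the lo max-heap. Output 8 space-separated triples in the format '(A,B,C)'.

Answer: (1,0,38) (1,1,38) (2,1,38) (2,2,28) (3,2,35) (3,3,28) (4,3,35) (4,4,35)

Derivation:
Step 1: insert 38 -> lo=[38] hi=[] -> (len(lo)=1, len(hi)=0, max(lo)=38)
Step 2: insert 47 -> lo=[38] hi=[47] -> (len(lo)=1, len(hi)=1, max(lo)=38)
Step 3: insert 28 -> lo=[28, 38] hi=[47] -> (len(lo)=2, len(hi)=1, max(lo)=38)
Step 4: insert 10 -> lo=[10, 28] hi=[38, 47] -> (len(lo)=2, len(hi)=2, max(lo)=28)
Step 5: insert 35 -> lo=[10, 28, 35] hi=[38, 47] -> (len(lo)=3, len(hi)=2, max(lo)=35)
Step 6: insert 10 -> lo=[10, 10, 28] hi=[35, 38, 47] -> (len(lo)=3, len(hi)=3, max(lo)=28)
Step 7: insert 40 -> lo=[10, 10, 28, 35] hi=[38, 40, 47] -> (len(lo)=4, len(hi)=3, max(lo)=35)
Step 8: insert 47 -> lo=[10, 10, 28, 35] hi=[38, 40, 47, 47] -> (len(lo)=4, len(hi)=4, max(lo)=35)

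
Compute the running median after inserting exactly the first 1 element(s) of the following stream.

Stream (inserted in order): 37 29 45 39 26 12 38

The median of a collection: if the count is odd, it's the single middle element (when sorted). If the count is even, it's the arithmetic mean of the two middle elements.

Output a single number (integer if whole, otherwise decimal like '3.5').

Step 1: insert 37 -> lo=[37] (size 1, max 37) hi=[] (size 0) -> median=37

Answer: 37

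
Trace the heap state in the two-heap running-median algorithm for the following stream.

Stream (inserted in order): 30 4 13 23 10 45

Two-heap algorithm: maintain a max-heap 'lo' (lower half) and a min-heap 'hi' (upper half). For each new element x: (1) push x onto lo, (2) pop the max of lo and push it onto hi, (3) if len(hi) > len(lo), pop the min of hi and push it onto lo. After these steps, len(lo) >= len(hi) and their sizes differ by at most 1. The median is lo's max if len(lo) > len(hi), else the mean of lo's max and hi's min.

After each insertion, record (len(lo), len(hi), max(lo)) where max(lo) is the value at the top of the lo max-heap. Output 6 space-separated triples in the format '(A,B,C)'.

Answer: (1,0,30) (1,1,4) (2,1,13) (2,2,13) (3,2,13) (3,3,13)

Derivation:
Step 1: insert 30 -> lo=[30] hi=[] -> (len(lo)=1, len(hi)=0, max(lo)=30)
Step 2: insert 4 -> lo=[4] hi=[30] -> (len(lo)=1, len(hi)=1, max(lo)=4)
Step 3: insert 13 -> lo=[4, 13] hi=[30] -> (len(lo)=2, len(hi)=1, max(lo)=13)
Step 4: insert 23 -> lo=[4, 13] hi=[23, 30] -> (len(lo)=2, len(hi)=2, max(lo)=13)
Step 5: insert 10 -> lo=[4, 10, 13] hi=[23, 30] -> (len(lo)=3, len(hi)=2, max(lo)=13)
Step 6: insert 45 -> lo=[4, 10, 13] hi=[23, 30, 45] -> (len(lo)=3, len(hi)=3, max(lo)=13)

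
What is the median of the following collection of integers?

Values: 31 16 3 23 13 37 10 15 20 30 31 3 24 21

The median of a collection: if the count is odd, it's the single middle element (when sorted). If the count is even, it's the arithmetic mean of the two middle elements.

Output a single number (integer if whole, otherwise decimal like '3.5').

Step 1: insert 31 -> lo=[31] (size 1, max 31) hi=[] (size 0) -> median=31
Step 2: insert 16 -> lo=[16] (size 1, max 16) hi=[31] (size 1, min 31) -> median=23.5
Step 3: insert 3 -> lo=[3, 16] (size 2, max 16) hi=[31] (size 1, min 31) -> median=16
Step 4: insert 23 -> lo=[3, 16] (size 2, max 16) hi=[23, 31] (size 2, min 23) -> median=19.5
Step 5: insert 13 -> lo=[3, 13, 16] (size 3, max 16) hi=[23, 31] (size 2, min 23) -> median=16
Step 6: insert 37 -> lo=[3, 13, 16] (size 3, max 16) hi=[23, 31, 37] (size 3, min 23) -> median=19.5
Step 7: insert 10 -> lo=[3, 10, 13, 16] (size 4, max 16) hi=[23, 31, 37] (size 3, min 23) -> median=16
Step 8: insert 15 -> lo=[3, 10, 13, 15] (size 4, max 15) hi=[16, 23, 31, 37] (size 4, min 16) -> median=15.5
Step 9: insert 20 -> lo=[3, 10, 13, 15, 16] (size 5, max 16) hi=[20, 23, 31, 37] (size 4, min 20) -> median=16
Step 10: insert 30 -> lo=[3, 10, 13, 15, 16] (size 5, max 16) hi=[20, 23, 30, 31, 37] (size 5, min 20) -> median=18
Step 11: insert 31 -> lo=[3, 10, 13, 15, 16, 20] (size 6, max 20) hi=[23, 30, 31, 31, 37] (size 5, min 23) -> median=20
Step 12: insert 3 -> lo=[3, 3, 10, 13, 15, 16] (size 6, max 16) hi=[20, 23, 30, 31, 31, 37] (size 6, min 20) -> median=18
Step 13: insert 24 -> lo=[3, 3, 10, 13, 15, 16, 20] (size 7, max 20) hi=[23, 24, 30, 31, 31, 37] (size 6, min 23) -> median=20
Step 14: insert 21 -> lo=[3, 3, 10, 13, 15, 16, 20] (size 7, max 20) hi=[21, 23, 24, 30, 31, 31, 37] (size 7, min 21) -> median=20.5

Answer: 20.5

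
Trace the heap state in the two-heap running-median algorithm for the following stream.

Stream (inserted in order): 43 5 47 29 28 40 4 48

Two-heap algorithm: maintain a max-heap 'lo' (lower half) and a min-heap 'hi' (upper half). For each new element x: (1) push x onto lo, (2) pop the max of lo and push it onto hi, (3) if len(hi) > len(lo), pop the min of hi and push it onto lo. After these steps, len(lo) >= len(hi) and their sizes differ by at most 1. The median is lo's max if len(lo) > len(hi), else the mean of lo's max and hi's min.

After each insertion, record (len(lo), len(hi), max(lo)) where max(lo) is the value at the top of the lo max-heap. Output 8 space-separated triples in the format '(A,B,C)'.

Answer: (1,0,43) (1,1,5) (2,1,43) (2,2,29) (3,2,29) (3,3,29) (4,3,29) (4,4,29)

Derivation:
Step 1: insert 43 -> lo=[43] hi=[] -> (len(lo)=1, len(hi)=0, max(lo)=43)
Step 2: insert 5 -> lo=[5] hi=[43] -> (len(lo)=1, len(hi)=1, max(lo)=5)
Step 3: insert 47 -> lo=[5, 43] hi=[47] -> (len(lo)=2, len(hi)=1, max(lo)=43)
Step 4: insert 29 -> lo=[5, 29] hi=[43, 47] -> (len(lo)=2, len(hi)=2, max(lo)=29)
Step 5: insert 28 -> lo=[5, 28, 29] hi=[43, 47] -> (len(lo)=3, len(hi)=2, max(lo)=29)
Step 6: insert 40 -> lo=[5, 28, 29] hi=[40, 43, 47] -> (len(lo)=3, len(hi)=3, max(lo)=29)
Step 7: insert 4 -> lo=[4, 5, 28, 29] hi=[40, 43, 47] -> (len(lo)=4, len(hi)=3, max(lo)=29)
Step 8: insert 48 -> lo=[4, 5, 28, 29] hi=[40, 43, 47, 48] -> (len(lo)=4, len(hi)=4, max(lo)=29)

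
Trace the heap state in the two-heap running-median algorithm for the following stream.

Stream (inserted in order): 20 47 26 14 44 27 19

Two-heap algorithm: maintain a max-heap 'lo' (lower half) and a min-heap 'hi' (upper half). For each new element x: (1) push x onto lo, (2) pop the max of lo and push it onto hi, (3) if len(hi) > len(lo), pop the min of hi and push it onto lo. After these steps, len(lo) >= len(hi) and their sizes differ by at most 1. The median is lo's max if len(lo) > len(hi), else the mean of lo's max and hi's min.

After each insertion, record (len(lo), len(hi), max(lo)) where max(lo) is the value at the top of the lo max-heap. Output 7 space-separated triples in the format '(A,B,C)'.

Step 1: insert 20 -> lo=[20] hi=[] -> (len(lo)=1, len(hi)=0, max(lo)=20)
Step 2: insert 47 -> lo=[20] hi=[47] -> (len(lo)=1, len(hi)=1, max(lo)=20)
Step 3: insert 26 -> lo=[20, 26] hi=[47] -> (len(lo)=2, len(hi)=1, max(lo)=26)
Step 4: insert 14 -> lo=[14, 20] hi=[26, 47] -> (len(lo)=2, len(hi)=2, max(lo)=20)
Step 5: insert 44 -> lo=[14, 20, 26] hi=[44, 47] -> (len(lo)=3, len(hi)=2, max(lo)=26)
Step 6: insert 27 -> lo=[14, 20, 26] hi=[27, 44, 47] -> (len(lo)=3, len(hi)=3, max(lo)=26)
Step 7: insert 19 -> lo=[14, 19, 20, 26] hi=[27, 44, 47] -> (len(lo)=4, len(hi)=3, max(lo)=26)

Answer: (1,0,20) (1,1,20) (2,1,26) (2,2,20) (3,2,26) (3,3,26) (4,3,26)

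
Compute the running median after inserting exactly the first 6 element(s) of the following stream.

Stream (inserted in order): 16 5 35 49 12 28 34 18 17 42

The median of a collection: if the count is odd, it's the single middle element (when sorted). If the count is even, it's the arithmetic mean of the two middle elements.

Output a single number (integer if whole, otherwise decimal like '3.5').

Step 1: insert 16 -> lo=[16] (size 1, max 16) hi=[] (size 0) -> median=16
Step 2: insert 5 -> lo=[5] (size 1, max 5) hi=[16] (size 1, min 16) -> median=10.5
Step 3: insert 35 -> lo=[5, 16] (size 2, max 16) hi=[35] (size 1, min 35) -> median=16
Step 4: insert 49 -> lo=[5, 16] (size 2, max 16) hi=[35, 49] (size 2, min 35) -> median=25.5
Step 5: insert 12 -> lo=[5, 12, 16] (size 3, max 16) hi=[35, 49] (size 2, min 35) -> median=16
Step 6: insert 28 -> lo=[5, 12, 16] (size 3, max 16) hi=[28, 35, 49] (size 3, min 28) -> median=22

Answer: 22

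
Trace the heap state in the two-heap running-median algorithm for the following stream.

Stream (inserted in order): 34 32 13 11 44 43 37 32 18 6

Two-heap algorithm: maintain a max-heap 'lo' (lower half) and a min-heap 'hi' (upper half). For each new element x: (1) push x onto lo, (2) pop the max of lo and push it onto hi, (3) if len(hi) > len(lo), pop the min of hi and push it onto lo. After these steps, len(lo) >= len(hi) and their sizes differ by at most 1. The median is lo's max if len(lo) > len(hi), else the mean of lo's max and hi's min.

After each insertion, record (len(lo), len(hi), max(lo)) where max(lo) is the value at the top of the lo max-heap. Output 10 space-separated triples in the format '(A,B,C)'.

Step 1: insert 34 -> lo=[34] hi=[] -> (len(lo)=1, len(hi)=0, max(lo)=34)
Step 2: insert 32 -> lo=[32] hi=[34] -> (len(lo)=1, len(hi)=1, max(lo)=32)
Step 3: insert 13 -> lo=[13, 32] hi=[34] -> (len(lo)=2, len(hi)=1, max(lo)=32)
Step 4: insert 11 -> lo=[11, 13] hi=[32, 34] -> (len(lo)=2, len(hi)=2, max(lo)=13)
Step 5: insert 44 -> lo=[11, 13, 32] hi=[34, 44] -> (len(lo)=3, len(hi)=2, max(lo)=32)
Step 6: insert 43 -> lo=[11, 13, 32] hi=[34, 43, 44] -> (len(lo)=3, len(hi)=3, max(lo)=32)
Step 7: insert 37 -> lo=[11, 13, 32, 34] hi=[37, 43, 44] -> (len(lo)=4, len(hi)=3, max(lo)=34)
Step 8: insert 32 -> lo=[11, 13, 32, 32] hi=[34, 37, 43, 44] -> (len(lo)=4, len(hi)=4, max(lo)=32)
Step 9: insert 18 -> lo=[11, 13, 18, 32, 32] hi=[34, 37, 43, 44] -> (len(lo)=5, len(hi)=4, max(lo)=32)
Step 10: insert 6 -> lo=[6, 11, 13, 18, 32] hi=[32, 34, 37, 43, 44] -> (len(lo)=5, len(hi)=5, max(lo)=32)

Answer: (1,0,34) (1,1,32) (2,1,32) (2,2,13) (3,2,32) (3,3,32) (4,3,34) (4,4,32) (5,4,32) (5,5,32)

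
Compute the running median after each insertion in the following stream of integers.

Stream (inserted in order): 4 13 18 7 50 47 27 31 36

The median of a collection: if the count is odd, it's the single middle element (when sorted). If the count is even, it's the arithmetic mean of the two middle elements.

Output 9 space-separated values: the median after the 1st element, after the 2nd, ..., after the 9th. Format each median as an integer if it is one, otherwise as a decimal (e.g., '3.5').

Step 1: insert 4 -> lo=[4] (size 1, max 4) hi=[] (size 0) -> median=4
Step 2: insert 13 -> lo=[4] (size 1, max 4) hi=[13] (size 1, min 13) -> median=8.5
Step 3: insert 18 -> lo=[4, 13] (size 2, max 13) hi=[18] (size 1, min 18) -> median=13
Step 4: insert 7 -> lo=[4, 7] (size 2, max 7) hi=[13, 18] (size 2, min 13) -> median=10
Step 5: insert 50 -> lo=[4, 7, 13] (size 3, max 13) hi=[18, 50] (size 2, min 18) -> median=13
Step 6: insert 47 -> lo=[4, 7, 13] (size 3, max 13) hi=[18, 47, 50] (size 3, min 18) -> median=15.5
Step 7: insert 27 -> lo=[4, 7, 13, 18] (size 4, max 18) hi=[27, 47, 50] (size 3, min 27) -> median=18
Step 8: insert 31 -> lo=[4, 7, 13, 18] (size 4, max 18) hi=[27, 31, 47, 50] (size 4, min 27) -> median=22.5
Step 9: insert 36 -> lo=[4, 7, 13, 18, 27] (size 5, max 27) hi=[31, 36, 47, 50] (size 4, min 31) -> median=27

Answer: 4 8.5 13 10 13 15.5 18 22.5 27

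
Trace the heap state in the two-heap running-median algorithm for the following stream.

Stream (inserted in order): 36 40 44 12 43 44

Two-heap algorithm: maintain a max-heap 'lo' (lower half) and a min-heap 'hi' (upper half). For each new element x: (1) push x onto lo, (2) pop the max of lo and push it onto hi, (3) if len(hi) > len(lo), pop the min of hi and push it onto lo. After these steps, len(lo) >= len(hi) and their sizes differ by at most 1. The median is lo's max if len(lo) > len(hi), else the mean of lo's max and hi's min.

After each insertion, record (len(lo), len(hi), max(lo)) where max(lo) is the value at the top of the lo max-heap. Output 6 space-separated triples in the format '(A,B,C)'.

Step 1: insert 36 -> lo=[36] hi=[] -> (len(lo)=1, len(hi)=0, max(lo)=36)
Step 2: insert 40 -> lo=[36] hi=[40] -> (len(lo)=1, len(hi)=1, max(lo)=36)
Step 3: insert 44 -> lo=[36, 40] hi=[44] -> (len(lo)=2, len(hi)=1, max(lo)=40)
Step 4: insert 12 -> lo=[12, 36] hi=[40, 44] -> (len(lo)=2, len(hi)=2, max(lo)=36)
Step 5: insert 43 -> lo=[12, 36, 40] hi=[43, 44] -> (len(lo)=3, len(hi)=2, max(lo)=40)
Step 6: insert 44 -> lo=[12, 36, 40] hi=[43, 44, 44] -> (len(lo)=3, len(hi)=3, max(lo)=40)

Answer: (1,0,36) (1,1,36) (2,1,40) (2,2,36) (3,2,40) (3,3,40)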